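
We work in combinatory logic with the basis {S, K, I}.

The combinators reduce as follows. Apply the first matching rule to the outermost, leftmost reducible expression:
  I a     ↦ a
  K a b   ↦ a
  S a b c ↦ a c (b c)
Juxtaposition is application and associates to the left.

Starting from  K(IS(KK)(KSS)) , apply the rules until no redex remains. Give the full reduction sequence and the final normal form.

  start: K(IS(KK)(KSS))
  [1] K(S(KK)(KSS))
  [2] K(S(KK)S)

Answer: normal form = K(S(KK)S)  (in 2 steps)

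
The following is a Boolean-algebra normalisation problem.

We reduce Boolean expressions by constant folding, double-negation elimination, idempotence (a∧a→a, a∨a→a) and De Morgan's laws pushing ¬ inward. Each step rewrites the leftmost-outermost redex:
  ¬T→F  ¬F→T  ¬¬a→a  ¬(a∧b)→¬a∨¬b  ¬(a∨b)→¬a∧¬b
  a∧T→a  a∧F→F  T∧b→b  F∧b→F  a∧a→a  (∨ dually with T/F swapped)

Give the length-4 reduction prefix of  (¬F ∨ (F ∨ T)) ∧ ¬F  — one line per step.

Answer: after 4 steps: T

Reduction:
  start: (¬F ∨ (F ∨ T)) ∧ ¬F
  step 1: (T ∨ (F ∨ T)) ∧ ¬F
  step 2: T ∧ ¬F
  step 3: ¬F
  step 4: T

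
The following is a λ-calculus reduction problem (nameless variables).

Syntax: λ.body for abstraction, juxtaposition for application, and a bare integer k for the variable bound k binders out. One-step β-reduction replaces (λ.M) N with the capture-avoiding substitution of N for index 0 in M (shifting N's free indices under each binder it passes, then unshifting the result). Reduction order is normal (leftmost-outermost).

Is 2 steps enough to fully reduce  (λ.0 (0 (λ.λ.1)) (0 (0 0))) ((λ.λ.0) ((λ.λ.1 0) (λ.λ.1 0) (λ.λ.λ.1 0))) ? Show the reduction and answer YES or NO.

Answer: NO — after 2 steps the term is (λ.0) ((λ.λ.0) ((λ.λ.1 0) (λ.λ.1 0) (λ.λ.λ.1 0)) (λ.λ.1)) ((λ.λ.0) ((λ.λ.1 0) (λ.λ.1 0) (λ.λ.λ.1 0)) ((λ.λ.0) ((λ.λ.1 0) (λ.λ.1 0) (λ.λ.λ.1 0)) ((λ.λ.0) ((λ.λ.1 0) (λ.λ.1 0) (λ.λ.λ.1 0))))), not yet normal

Derivation:
  start: (λ.0 (0 (λ.λ.1)) (0 (0 0))) ((λ.λ.0) ((λ.λ.1 0) (λ.λ.1 0) (λ.λ.λ.1 0)))
  step 1: (λ.λ.0) ((λ.λ.1 0) (λ.λ.1 0) (λ.λ.λ.1 0)) ((λ.λ.0) ((λ.λ.1 0) (λ.λ.1 0) (λ.λ.λ.1 0)) (λ.λ.1)) ((λ.λ.0) ((λ.λ.1 0) (λ.λ.1 0) (λ.λ.λ.1 0)) ((λ.λ.0) ((λ.λ.1 0) (λ.λ.1 0) (λ.λ.λ.1 0)) ((λ.λ.0) ((λ.λ.1 0) (λ.λ.1 0) (λ.λ.λ.1 0)))))
  step 2: (λ.0) ((λ.λ.0) ((λ.λ.1 0) (λ.λ.1 0) (λ.λ.λ.1 0)) (λ.λ.1)) ((λ.λ.0) ((λ.λ.1 0) (λ.λ.1 0) (λ.λ.λ.1 0)) ((λ.λ.0) ((λ.λ.1 0) (λ.λ.1 0) (λ.λ.λ.1 0)) ((λ.λ.0) ((λ.λ.1 0) (λ.λ.1 0) (λ.λ.λ.1 0)))))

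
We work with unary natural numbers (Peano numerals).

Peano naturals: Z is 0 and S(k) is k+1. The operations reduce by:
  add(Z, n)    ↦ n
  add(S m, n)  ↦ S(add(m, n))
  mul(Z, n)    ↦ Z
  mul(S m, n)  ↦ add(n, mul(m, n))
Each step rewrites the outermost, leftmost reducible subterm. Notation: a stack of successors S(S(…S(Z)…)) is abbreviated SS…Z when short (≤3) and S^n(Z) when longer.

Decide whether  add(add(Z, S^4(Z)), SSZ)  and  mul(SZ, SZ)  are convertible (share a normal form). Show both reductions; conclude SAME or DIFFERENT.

Answer: DIFFERENT — A ⇓ S^6(Z), B ⇓ SZ

Working:
Term A:
  start: add(add(Z, S^4(Z)), SSZ)
  step 1: add(S^4(Z), SSZ)
  step 2: S(add(SSSZ, SSZ))
  step 3: S(S(add(SSZ, SSZ)))
  step 4: S(S(S(add(SZ, SSZ))))
  step 5: S(S(S(S(add(Z, SSZ)))))
  step 6: S^6(Z)

Term B:
  start: mul(SZ, SZ)
  step 1: add(SZ, mul(Z, SZ))
  step 2: S(add(Z, mul(Z, SZ)))
  step 3: S(mul(Z, SZ))
  step 4: SZ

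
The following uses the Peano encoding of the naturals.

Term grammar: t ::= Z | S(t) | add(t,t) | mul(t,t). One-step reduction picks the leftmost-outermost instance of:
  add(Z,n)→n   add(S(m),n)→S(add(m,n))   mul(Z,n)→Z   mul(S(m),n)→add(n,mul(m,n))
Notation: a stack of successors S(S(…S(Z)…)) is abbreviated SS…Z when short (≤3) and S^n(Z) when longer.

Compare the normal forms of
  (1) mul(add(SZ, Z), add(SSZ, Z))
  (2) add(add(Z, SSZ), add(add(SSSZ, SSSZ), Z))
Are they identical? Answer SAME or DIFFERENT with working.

Term A:
  start: mul(add(SZ, Z), add(SSZ, Z))
  step 1: mul(S(add(Z, Z)), add(SSZ, Z))
  step 2: add(add(SSZ, Z), mul(add(Z, Z), add(SSZ, Z)))
  step 3: add(S(add(SZ, Z)), mul(add(Z, Z), add(SSZ, Z)))
  step 4: S(add(add(SZ, Z), mul(add(Z, Z), add(SSZ, Z))))
  step 5: S(add(S(add(Z, Z)), mul(add(Z, Z), add(SSZ, Z))))
  step 6: S(S(add(add(Z, Z), mul(add(Z, Z), add(SSZ, Z)))))
  step 7: S(S(add(Z, mul(add(Z, Z), add(SSZ, Z)))))
  step 8: S(S(mul(add(Z, Z), add(SSZ, Z))))
  step 9: S(S(mul(Z, add(SSZ, Z))))
  step 10: SSZ

Term B:
  start: add(add(Z, SSZ), add(add(SSSZ, SSSZ), Z))
  step 1: add(SSZ, add(add(SSSZ, SSSZ), Z))
  step 2: S(add(SZ, add(add(SSSZ, SSSZ), Z)))
  step 3: S(S(add(Z, add(add(SSSZ, SSSZ), Z))))
  step 4: S(S(add(add(SSSZ, SSSZ), Z)))
  step 5: S(S(add(S(add(SSZ, SSSZ)), Z)))
  step 6: S(S(S(add(add(SSZ, SSSZ), Z))))
  step 7: S(S(S(add(S(add(SZ, SSSZ)), Z))))
  step 8: S(S(S(S(add(add(SZ, SSSZ), Z)))))
  step 9: S(S(S(S(add(S(add(Z, SSSZ)), Z)))))
  step 10: S(S(S(S(S(add(add(Z, SSSZ), Z))))))
  step 11: S(S(S(S(S(add(SSSZ, Z))))))
  step 12: S(S(S(S(S(S(add(SSZ, Z)))))))
  step 13: S(S(S(S(S(S(S(add(SZ, Z))))))))
  step 14: S(S(S(S(S(S(S(S(add(Z, Z)))))))))
  step 15: S^8(Z)

Answer: DIFFERENT — A ⇓ SSZ, B ⇓ S^8(Z)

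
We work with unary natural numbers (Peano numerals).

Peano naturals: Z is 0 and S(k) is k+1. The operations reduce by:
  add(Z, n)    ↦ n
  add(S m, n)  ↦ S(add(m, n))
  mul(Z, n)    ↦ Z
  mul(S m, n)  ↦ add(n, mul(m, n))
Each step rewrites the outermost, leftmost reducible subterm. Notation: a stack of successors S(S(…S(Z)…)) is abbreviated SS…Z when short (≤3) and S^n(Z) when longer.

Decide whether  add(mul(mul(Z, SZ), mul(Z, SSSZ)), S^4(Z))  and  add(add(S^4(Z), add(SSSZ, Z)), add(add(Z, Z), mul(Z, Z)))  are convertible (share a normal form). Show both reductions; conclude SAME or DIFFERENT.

Answer: DIFFERENT — A ⇓ S^4(Z), B ⇓ S^7(Z)

Reduction:
Term A:
  start: add(mul(mul(Z, SZ), mul(Z, SSSZ)), S^4(Z))
  →1  add(mul(Z, mul(Z, SSSZ)), S^4(Z))
  →2  add(Z, S^4(Z))
  →3  S^4(Z)

Term B:
  start: add(add(S^4(Z), add(SSSZ, Z)), add(add(Z, Z), mul(Z, Z)))
  →1  add(S(add(SSSZ, add(SSSZ, Z))), add(add(Z, Z), mul(Z, Z)))
  →2  S(add(add(SSSZ, add(SSSZ, Z)), add(add(Z, Z), mul(Z, Z))))
  →3  S(add(S(add(SSZ, add(SSSZ, Z))), add(add(Z, Z), mul(Z, Z))))
  →4  S(S(add(add(SSZ, add(SSSZ, Z)), add(add(Z, Z), mul(Z, Z)))))
  →5  S(S(add(S(add(SZ, add(SSSZ, Z))), add(add(Z, Z), mul(Z, Z)))))
  →6  S(S(S(add(add(SZ, add(SSSZ, Z)), add(add(Z, Z), mul(Z, Z))))))
  →7  S(S(S(add(S(add(Z, add(SSSZ, Z))), add(add(Z, Z), mul(Z, Z))))))
  →8  S(S(S(S(add(add(Z, add(SSSZ, Z)), add(add(Z, Z), mul(Z, Z)))))))
  →9  S(S(S(S(add(add(SSSZ, Z), add(add(Z, Z), mul(Z, Z)))))))
  →10  S(S(S(S(add(S(add(SSZ, Z)), add(add(Z, Z), mul(Z, Z)))))))
  →11  S(S(S(S(S(add(add(SSZ, Z), add(add(Z, Z), mul(Z, Z))))))))
  →12  S(S(S(S(S(add(S(add(SZ, Z)), add(add(Z, Z), mul(Z, Z))))))))
  →13  S(S(S(S(S(S(add(add(SZ, Z), add(add(Z, Z), mul(Z, Z)))))))))
  →14  S(S(S(S(S(S(add(S(add(Z, Z)), add(add(Z, Z), mul(Z, Z)))))))))
  →15  S(S(S(S(S(S(S(add(add(Z, Z), add(add(Z, Z), mul(Z, Z))))))))))
  →16  S(S(S(S(S(S(S(add(Z, add(add(Z, Z), mul(Z, Z))))))))))
  →17  S(S(S(S(S(S(S(add(add(Z, Z), mul(Z, Z)))))))))
  →18  S(S(S(S(S(S(S(add(Z, mul(Z, Z)))))))))
  →19  S(S(S(S(S(S(S(mul(Z, Z))))))))
  →20  S^7(Z)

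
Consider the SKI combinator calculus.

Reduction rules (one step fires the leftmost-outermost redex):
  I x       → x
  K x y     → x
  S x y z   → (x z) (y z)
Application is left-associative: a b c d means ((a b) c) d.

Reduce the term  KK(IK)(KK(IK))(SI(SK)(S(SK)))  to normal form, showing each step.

Answer: normal form = K  (in 3 steps)

Reduction:
  start: KK(IK)(KK(IK))(SI(SK)(S(SK)))
  →1  K(KK(IK))(SI(SK)(S(SK)))
  →2  KK(IK)
  →3  K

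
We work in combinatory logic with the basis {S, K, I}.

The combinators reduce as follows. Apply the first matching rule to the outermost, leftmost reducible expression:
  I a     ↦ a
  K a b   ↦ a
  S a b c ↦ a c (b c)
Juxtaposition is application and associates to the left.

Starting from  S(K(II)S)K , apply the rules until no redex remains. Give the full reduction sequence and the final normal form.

Answer: normal form = SIK  (in 2 steps)

Working:
  start: S(K(II)S)K
  [1] S(II)K
  [2] SIK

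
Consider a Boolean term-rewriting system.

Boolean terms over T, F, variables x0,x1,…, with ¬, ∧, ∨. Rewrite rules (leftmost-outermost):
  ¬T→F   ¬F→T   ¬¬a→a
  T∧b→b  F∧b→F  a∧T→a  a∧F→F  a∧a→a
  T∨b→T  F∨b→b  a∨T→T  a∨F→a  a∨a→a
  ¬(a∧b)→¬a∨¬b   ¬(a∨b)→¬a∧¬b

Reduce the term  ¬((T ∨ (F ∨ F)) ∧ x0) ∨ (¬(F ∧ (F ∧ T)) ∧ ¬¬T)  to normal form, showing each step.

  start: ¬((T ∨ (F ∨ F)) ∧ x0) ∨ (¬(F ∧ (F ∧ T)) ∧ ¬¬T)
  →1  (¬(T ∨ (F ∨ F)) ∨ ¬x0) ∨ (¬(F ∧ (F ∧ T)) ∧ ¬¬T)
  →2  ((¬T ∧ ¬(F ∨ F)) ∨ ¬x0) ∨ (¬(F ∧ (F ∧ T)) ∧ ¬¬T)
  →3  ((F ∧ ¬(F ∨ F)) ∨ ¬x0) ∨ (¬(F ∧ (F ∧ T)) ∧ ¬¬T)
  →4  (F ∨ ¬x0) ∨ (¬(F ∧ (F ∧ T)) ∧ ¬¬T)
  →5  ¬x0 ∨ (¬(F ∧ (F ∧ T)) ∧ ¬¬T)
  →6  ¬x0 ∨ ((¬F ∨ ¬(F ∧ T)) ∧ ¬¬T)
  →7  ¬x0 ∨ ((T ∨ ¬(F ∧ T)) ∧ ¬¬T)
  →8  ¬x0 ∨ (T ∧ ¬¬T)
  →9  ¬x0 ∨ ¬¬T
  →10  ¬x0 ∨ T
  →11  T

Answer: normal form = T  (in 11 steps)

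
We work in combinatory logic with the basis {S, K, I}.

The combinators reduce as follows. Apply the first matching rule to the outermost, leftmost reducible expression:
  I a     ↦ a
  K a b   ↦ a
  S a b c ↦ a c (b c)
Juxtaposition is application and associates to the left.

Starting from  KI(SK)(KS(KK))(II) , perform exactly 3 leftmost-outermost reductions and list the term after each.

  start: KI(SK)(KS(KK))(II)
  step 1: I(KS(KK))(II)
  step 2: KS(KK)(II)
  step 3: S(II)

Answer: after 3 steps: S(II)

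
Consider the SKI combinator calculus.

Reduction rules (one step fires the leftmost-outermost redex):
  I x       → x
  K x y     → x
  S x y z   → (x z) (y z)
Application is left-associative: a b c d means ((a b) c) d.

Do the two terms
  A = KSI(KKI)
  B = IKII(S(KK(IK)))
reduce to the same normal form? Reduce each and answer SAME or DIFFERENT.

Term A:
  start: KSI(KKI)
  →1  S(KKI)
  →2  SK

Term B:
  start: IKII(S(KK(IK)))
  →1  KII(S(KK(IK)))
  →2  I(S(KK(IK)))
  →3  S(KK(IK))
  →4  SK

Answer: SAME — A ⇓ SK, B ⇓ SK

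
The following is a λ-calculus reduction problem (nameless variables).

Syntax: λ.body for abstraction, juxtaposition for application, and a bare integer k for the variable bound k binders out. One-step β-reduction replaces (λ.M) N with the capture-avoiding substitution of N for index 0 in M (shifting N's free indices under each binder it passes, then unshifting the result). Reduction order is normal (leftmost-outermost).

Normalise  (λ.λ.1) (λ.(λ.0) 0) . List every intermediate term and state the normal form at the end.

  start: (λ.λ.1) (λ.(λ.0) 0)
  →1  λ.λ.(λ.0) 0
  →2  λ.λ.0

Answer: normal form = λ.λ.0  (in 2 steps)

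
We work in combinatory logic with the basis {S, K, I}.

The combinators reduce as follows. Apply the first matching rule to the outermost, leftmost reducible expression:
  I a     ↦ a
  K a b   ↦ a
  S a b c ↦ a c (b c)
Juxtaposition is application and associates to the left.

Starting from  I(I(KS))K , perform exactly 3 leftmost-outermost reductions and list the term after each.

Answer: after 3 steps: S

Reduction:
  start: I(I(KS))K
  step 1: I(KS)K
  step 2: KSK
  step 3: S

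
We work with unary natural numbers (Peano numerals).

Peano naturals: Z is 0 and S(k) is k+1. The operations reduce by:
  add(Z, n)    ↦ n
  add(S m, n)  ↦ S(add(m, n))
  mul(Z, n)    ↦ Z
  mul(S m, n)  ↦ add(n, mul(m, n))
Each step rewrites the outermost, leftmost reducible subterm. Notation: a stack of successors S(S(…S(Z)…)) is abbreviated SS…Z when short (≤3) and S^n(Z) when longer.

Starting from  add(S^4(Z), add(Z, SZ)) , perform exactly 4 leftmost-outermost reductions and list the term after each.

Answer: after 4 steps: S(S(S(S(add(Z, add(Z, SZ))))))

Derivation:
  start: add(S^4(Z), add(Z, SZ))
  step 1: S(add(SSSZ, add(Z, SZ)))
  step 2: S(S(add(SSZ, add(Z, SZ))))
  step 3: S(S(S(add(SZ, add(Z, SZ)))))
  step 4: S(S(S(S(add(Z, add(Z, SZ))))))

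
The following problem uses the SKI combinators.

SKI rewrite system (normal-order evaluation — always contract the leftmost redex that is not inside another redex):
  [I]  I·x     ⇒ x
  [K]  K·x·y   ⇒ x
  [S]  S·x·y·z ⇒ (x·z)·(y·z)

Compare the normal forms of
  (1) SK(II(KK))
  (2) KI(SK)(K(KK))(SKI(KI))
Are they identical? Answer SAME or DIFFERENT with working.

Term A:
  start: SK(II(KK))
  [1] SK(I(KK))
  [2] SK(KK)

Term B:
  start: KI(SK)(K(KK))(SKI(KI))
  [1] I(K(KK))(SKI(KI))
  [2] K(KK)(SKI(KI))
  [3] KK

Answer: DIFFERENT — A ⇓ SK(KK), B ⇓ KK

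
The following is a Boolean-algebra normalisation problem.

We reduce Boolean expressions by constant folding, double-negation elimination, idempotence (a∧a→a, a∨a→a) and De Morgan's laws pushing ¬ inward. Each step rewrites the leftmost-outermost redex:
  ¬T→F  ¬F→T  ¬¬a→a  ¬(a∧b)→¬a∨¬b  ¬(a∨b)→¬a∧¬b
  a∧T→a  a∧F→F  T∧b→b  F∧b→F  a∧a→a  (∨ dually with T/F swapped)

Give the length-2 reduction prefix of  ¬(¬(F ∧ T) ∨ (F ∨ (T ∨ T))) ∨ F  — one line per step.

Answer: after 2 steps: ¬¬(F ∧ T) ∧ ¬(F ∨ (T ∨ T))

Derivation:
  start: ¬(¬(F ∧ T) ∨ (F ∨ (T ∨ T))) ∨ F
  →1  ¬(¬(F ∧ T) ∨ (F ∨ (T ∨ T)))
  →2  ¬¬(F ∧ T) ∧ ¬(F ∨ (T ∨ T))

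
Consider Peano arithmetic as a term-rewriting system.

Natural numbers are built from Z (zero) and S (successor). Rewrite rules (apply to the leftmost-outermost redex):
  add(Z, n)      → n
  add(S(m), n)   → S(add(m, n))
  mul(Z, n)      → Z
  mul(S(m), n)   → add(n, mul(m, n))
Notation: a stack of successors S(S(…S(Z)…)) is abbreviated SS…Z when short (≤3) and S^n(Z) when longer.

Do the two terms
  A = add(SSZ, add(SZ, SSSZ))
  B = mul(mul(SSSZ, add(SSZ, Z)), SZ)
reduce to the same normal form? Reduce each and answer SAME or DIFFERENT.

Term A:
  start: add(SSZ, add(SZ, SSSZ))
  step 1: S(add(SZ, add(SZ, SSSZ)))
  step 2: S(S(add(Z, add(SZ, SSSZ))))
  step 3: S(S(add(SZ, SSSZ)))
  step 4: S(S(S(add(Z, SSSZ))))
  step 5: S^6(Z)

Term B:
  start: mul(mul(SSSZ, add(SSZ, Z)), SZ)
  step 1: mul(add(add(SSZ, Z), mul(SSZ, add(SSZ, Z))), SZ)
  step 2: mul(add(S(add(SZ, Z)), mul(SSZ, add(SSZ, Z))), SZ)
  step 3: mul(S(add(add(SZ, Z), mul(SSZ, add(SSZ, Z)))), SZ)
  step 4: add(SZ, mul(add(add(SZ, Z), mul(SSZ, add(SSZ, Z))), SZ))
  step 5: S(add(Z, mul(add(add(SZ, Z), mul(SSZ, add(SSZ, Z))), SZ)))
  step 6: S(mul(add(add(SZ, Z), mul(SSZ, add(SSZ, Z))), SZ))
  step 7: S(mul(add(S(add(Z, Z)), mul(SSZ, add(SSZ, Z))), SZ))
  step 8: S(mul(S(add(add(Z, Z), mul(SSZ, add(SSZ, Z)))), SZ))
  step 9: S(add(SZ, mul(add(add(Z, Z), mul(SSZ, add(SSZ, Z))), SZ)))
  step 10: S(S(add(Z, mul(add(add(Z, Z), mul(SSZ, add(SSZ, Z))), SZ))))
  step 11: S(S(mul(add(add(Z, Z), mul(SSZ, add(SSZ, Z))), SZ)))
  step 12: S(S(mul(add(Z, mul(SSZ, add(SSZ, Z))), SZ)))
  step 13: S(S(mul(mul(SSZ, add(SSZ, Z)), SZ)))
  step 14: S(S(mul(add(add(SSZ, Z), mul(SZ, add(SSZ, Z))), SZ)))
  step 15: S(S(mul(add(S(add(SZ, Z)), mul(SZ, add(SSZ, Z))), SZ)))
  step 16: S(S(mul(S(add(add(SZ, Z), mul(SZ, add(SSZ, Z)))), SZ)))
  step 17: S(S(add(SZ, mul(add(add(SZ, Z), mul(SZ, add(SSZ, Z))), SZ))))
  step 18: S(S(S(add(Z, mul(add(add(SZ, Z), mul(SZ, add(SSZ, Z))), SZ)))))
  step 19: S(S(S(mul(add(add(SZ, Z), mul(SZ, add(SSZ, Z))), SZ))))
  step 20: S(S(S(mul(add(S(add(Z, Z)), mul(SZ, add(SSZ, Z))), SZ))))
  step 21: S(S(S(mul(S(add(add(Z, Z), mul(SZ, add(SSZ, Z)))), SZ))))
  step 22: S(S(S(add(SZ, mul(add(add(Z, Z), mul(SZ, add(SSZ, Z))), SZ)))))
  step 23: S(S(S(S(add(Z, mul(add(add(Z, Z), mul(SZ, add(SSZ, Z))), SZ))))))
  step 24: S(S(S(S(mul(add(add(Z, Z), mul(SZ, add(SSZ, Z))), SZ)))))
  step 25: S(S(S(S(mul(add(Z, mul(SZ, add(SSZ, Z))), SZ)))))
  step 26: S(S(S(S(mul(mul(SZ, add(SSZ, Z)), SZ)))))
  step 27: S(S(S(S(mul(add(add(SSZ, Z), mul(Z, add(SSZ, Z))), SZ)))))
  step 28: S(S(S(S(mul(add(S(add(SZ, Z)), mul(Z, add(SSZ, Z))), SZ)))))
  step 29: S(S(S(S(mul(S(add(add(SZ, Z), mul(Z, add(SSZ, Z)))), SZ)))))
  step 30: S(S(S(S(add(SZ, mul(add(add(SZ, Z), mul(Z, add(SSZ, Z))), SZ))))))
  step 31: S(S(S(S(S(add(Z, mul(add(add(SZ, Z), mul(Z, add(SSZ, Z))), SZ)))))))
  step 32: S(S(S(S(S(mul(add(add(SZ, Z), mul(Z, add(SSZ, Z))), SZ))))))
  step 33: S(S(S(S(S(mul(add(S(add(Z, Z)), mul(Z, add(SSZ, Z))), SZ))))))
  step 34: S(S(S(S(S(mul(S(add(add(Z, Z), mul(Z, add(SSZ, Z)))), SZ))))))
  step 35: S(S(S(S(S(add(SZ, mul(add(add(Z, Z), mul(Z, add(SSZ, Z))), SZ)))))))
  step 36: S(S(S(S(S(S(add(Z, mul(add(add(Z, Z), mul(Z, add(SSZ, Z))), SZ))))))))
  step 37: S(S(S(S(S(S(mul(add(add(Z, Z), mul(Z, add(SSZ, Z))), SZ)))))))
  step 38: S(S(S(S(S(S(mul(add(Z, mul(Z, add(SSZ, Z))), SZ)))))))
  step 39: S(S(S(S(S(S(mul(mul(Z, add(SSZ, Z)), SZ)))))))
  step 40: S(S(S(S(S(S(mul(Z, SZ)))))))
  step 41: S^6(Z)

Answer: SAME — A ⇓ S^6(Z), B ⇓ S^6(Z)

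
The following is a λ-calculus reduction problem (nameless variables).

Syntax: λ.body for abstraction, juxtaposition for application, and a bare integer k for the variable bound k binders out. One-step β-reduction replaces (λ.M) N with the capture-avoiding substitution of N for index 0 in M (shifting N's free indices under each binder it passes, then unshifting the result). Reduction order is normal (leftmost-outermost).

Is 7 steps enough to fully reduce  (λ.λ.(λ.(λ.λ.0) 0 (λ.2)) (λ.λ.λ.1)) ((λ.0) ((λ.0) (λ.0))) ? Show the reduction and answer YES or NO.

  start: (λ.λ.(λ.(λ.λ.0) 0 (λ.2)) (λ.λ.λ.1)) ((λ.0) ((λ.0) (λ.0)))
  →1  λ.(λ.(λ.λ.0) 0 (λ.2)) (λ.λ.λ.1)
  →2  λ.(λ.λ.0) (λ.λ.λ.1) (λ.1)
  →3  λ.(λ.0) (λ.1)
  →4  λ.λ.1

Answer: YES — reaches normal form λ.λ.1 in 4 ≤ 7 steps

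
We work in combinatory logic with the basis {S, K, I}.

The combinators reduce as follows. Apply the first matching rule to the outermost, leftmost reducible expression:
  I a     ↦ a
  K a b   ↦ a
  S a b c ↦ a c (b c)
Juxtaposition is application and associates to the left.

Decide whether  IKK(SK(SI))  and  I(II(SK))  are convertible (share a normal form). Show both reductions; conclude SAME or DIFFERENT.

Answer: DIFFERENT — A ⇓ K, B ⇓ SK

Working:
Term A:
  start: IKK(SK(SI))
  [1] KK(SK(SI))
  [2] K

Term B:
  start: I(II(SK))
  [1] II(SK)
  [2] I(SK)
  [3] SK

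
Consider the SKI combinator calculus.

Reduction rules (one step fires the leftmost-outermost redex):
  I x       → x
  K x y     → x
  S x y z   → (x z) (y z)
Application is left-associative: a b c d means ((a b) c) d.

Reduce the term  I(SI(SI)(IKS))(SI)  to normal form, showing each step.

Answer: normal form = S(SI)  (in 5 steps)

Derivation:
  start: I(SI(SI)(IKS))(SI)
  step 1: SI(SI)(IKS)(SI)
  step 2: I(IKS)(SI(IKS))(SI)
  step 3: IKS(SI(IKS))(SI)
  step 4: KS(SI(IKS))(SI)
  step 5: S(SI)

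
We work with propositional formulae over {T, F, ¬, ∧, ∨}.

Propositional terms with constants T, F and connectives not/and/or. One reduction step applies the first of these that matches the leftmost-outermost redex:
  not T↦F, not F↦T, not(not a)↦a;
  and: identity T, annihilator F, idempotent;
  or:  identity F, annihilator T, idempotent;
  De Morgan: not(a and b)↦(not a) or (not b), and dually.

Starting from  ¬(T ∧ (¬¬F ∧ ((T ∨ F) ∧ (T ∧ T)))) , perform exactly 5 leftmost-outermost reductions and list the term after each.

Answer: after 5 steps: ¬F ∨ ¬((T ∨ F) ∧ (T ∧ T))

Derivation:
  start: ¬(T ∧ (¬¬F ∧ ((T ∨ F) ∧ (T ∧ T))))
  step 1: ¬T ∨ ¬(¬¬F ∧ ((T ∨ F) ∧ (T ∧ T)))
  step 2: F ∨ ¬(¬¬F ∧ ((T ∨ F) ∧ (T ∧ T)))
  step 3: ¬(¬¬F ∧ ((T ∨ F) ∧ (T ∧ T)))
  step 4: ¬¬¬F ∨ ¬((T ∨ F) ∧ (T ∧ T))
  step 5: ¬F ∨ ¬((T ∨ F) ∧ (T ∧ T))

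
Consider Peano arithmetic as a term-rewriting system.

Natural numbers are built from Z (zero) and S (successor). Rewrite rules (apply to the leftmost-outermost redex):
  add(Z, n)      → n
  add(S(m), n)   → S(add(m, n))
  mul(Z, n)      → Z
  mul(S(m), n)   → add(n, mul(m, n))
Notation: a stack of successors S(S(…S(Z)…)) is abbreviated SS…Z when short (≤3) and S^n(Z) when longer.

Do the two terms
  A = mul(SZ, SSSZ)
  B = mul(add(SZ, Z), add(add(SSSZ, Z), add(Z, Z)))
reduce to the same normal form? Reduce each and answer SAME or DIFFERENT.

Term A:
  start: mul(SZ, SSSZ)
  [1] add(SSSZ, mul(Z, SSSZ))
  [2] S(add(SSZ, mul(Z, SSSZ)))
  [3] S(S(add(SZ, mul(Z, SSSZ))))
  [4] S(S(S(add(Z, mul(Z, SSSZ)))))
  [5] S(S(S(mul(Z, SSSZ))))
  [6] SSSZ

Term B:
  start: mul(add(SZ, Z), add(add(SSSZ, Z), add(Z, Z)))
  [1] mul(S(add(Z, Z)), add(add(SSSZ, Z), add(Z, Z)))
  [2] add(add(add(SSSZ, Z), add(Z, Z)), mul(add(Z, Z), add(add(SSSZ, Z), add(Z, Z))))
  [3] add(add(S(add(SSZ, Z)), add(Z, Z)), mul(add(Z, Z), add(add(SSSZ, Z), add(Z, Z))))
  [4] add(S(add(add(SSZ, Z), add(Z, Z))), mul(add(Z, Z), add(add(SSSZ, Z), add(Z, Z))))
  [5] S(add(add(add(SSZ, Z), add(Z, Z)), mul(add(Z, Z), add(add(SSSZ, Z), add(Z, Z)))))
  [6] S(add(add(S(add(SZ, Z)), add(Z, Z)), mul(add(Z, Z), add(add(SSSZ, Z), add(Z, Z)))))
  [7] S(add(S(add(add(SZ, Z), add(Z, Z))), mul(add(Z, Z), add(add(SSSZ, Z), add(Z, Z)))))
  [8] S(S(add(add(add(SZ, Z), add(Z, Z)), mul(add(Z, Z), add(add(SSSZ, Z), add(Z, Z))))))
  [9] S(S(add(add(S(add(Z, Z)), add(Z, Z)), mul(add(Z, Z), add(add(SSSZ, Z), add(Z, Z))))))
  [10] S(S(add(S(add(add(Z, Z), add(Z, Z))), mul(add(Z, Z), add(add(SSSZ, Z), add(Z, Z))))))
  [11] S(S(S(add(add(add(Z, Z), add(Z, Z)), mul(add(Z, Z), add(add(SSSZ, Z), add(Z, Z)))))))
  [12] S(S(S(add(add(Z, add(Z, Z)), mul(add(Z, Z), add(add(SSSZ, Z), add(Z, Z)))))))
  [13] S(S(S(add(add(Z, Z), mul(add(Z, Z), add(add(SSSZ, Z), add(Z, Z)))))))
  [14] S(S(S(add(Z, mul(add(Z, Z), add(add(SSSZ, Z), add(Z, Z)))))))
  [15] S(S(S(mul(add(Z, Z), add(add(SSSZ, Z), add(Z, Z))))))
  [16] S(S(S(mul(Z, add(add(SSSZ, Z), add(Z, Z))))))
  [17] SSSZ

Answer: SAME — A ⇓ SSSZ, B ⇓ SSSZ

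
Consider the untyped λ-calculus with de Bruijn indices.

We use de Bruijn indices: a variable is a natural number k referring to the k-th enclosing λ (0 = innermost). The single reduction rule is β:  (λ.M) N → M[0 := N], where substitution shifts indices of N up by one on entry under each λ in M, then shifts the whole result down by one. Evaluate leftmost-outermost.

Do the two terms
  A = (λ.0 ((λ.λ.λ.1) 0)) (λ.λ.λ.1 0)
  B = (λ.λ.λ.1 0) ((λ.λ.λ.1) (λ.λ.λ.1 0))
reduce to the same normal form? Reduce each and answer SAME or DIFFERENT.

Term A:
  start: (λ.0 ((λ.λ.λ.1) 0)) (λ.λ.λ.1 0)
  →1  (λ.λ.λ.1 0) ((λ.λ.λ.1) (λ.λ.λ.1 0))
  →2  λ.λ.1 0

Term B:
  start: (λ.λ.λ.1 0) ((λ.λ.λ.1) (λ.λ.λ.1 0))
  →1  λ.λ.1 0

Answer: SAME — A ⇓ λ.λ.1 0, B ⇓ λ.λ.1 0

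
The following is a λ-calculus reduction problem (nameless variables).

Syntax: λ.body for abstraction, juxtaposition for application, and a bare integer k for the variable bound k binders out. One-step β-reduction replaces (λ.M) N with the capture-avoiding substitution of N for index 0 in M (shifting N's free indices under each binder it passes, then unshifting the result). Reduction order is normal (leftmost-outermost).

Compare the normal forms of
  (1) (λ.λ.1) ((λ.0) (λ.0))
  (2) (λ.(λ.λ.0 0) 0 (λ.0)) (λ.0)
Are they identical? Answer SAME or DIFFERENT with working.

Answer: DIFFERENT — A ⇓ λ.λ.0, B ⇓ λ.0

Working:
Term A:
  start: (λ.λ.1) ((λ.0) (λ.0))
  →1  λ.(λ.0) (λ.0)
  →2  λ.λ.0

Term B:
  start: (λ.(λ.λ.0 0) 0 (λ.0)) (λ.0)
  →1  (λ.λ.0 0) (λ.0) (λ.0)
  →2  (λ.0 0) (λ.0)
  →3  (λ.0) (λ.0)
  →4  λ.0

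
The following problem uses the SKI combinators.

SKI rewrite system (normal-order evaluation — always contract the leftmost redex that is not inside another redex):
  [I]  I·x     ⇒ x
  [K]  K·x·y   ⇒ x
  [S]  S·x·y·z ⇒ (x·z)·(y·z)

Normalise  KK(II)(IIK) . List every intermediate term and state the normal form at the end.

  start: KK(II)(IIK)
  →1  K(IIK)
  →2  K(IK)
  →3  KK

Answer: normal form = KK  (in 3 steps)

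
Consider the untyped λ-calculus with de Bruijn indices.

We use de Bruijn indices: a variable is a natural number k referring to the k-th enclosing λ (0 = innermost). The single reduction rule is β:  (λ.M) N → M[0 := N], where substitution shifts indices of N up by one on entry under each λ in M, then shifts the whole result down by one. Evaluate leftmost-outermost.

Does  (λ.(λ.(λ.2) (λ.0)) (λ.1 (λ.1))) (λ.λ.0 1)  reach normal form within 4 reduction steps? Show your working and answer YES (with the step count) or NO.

Answer: YES — reaches normal form λ.λ.0 1 in 3 ≤ 4 steps

Reduction:
  start: (λ.(λ.(λ.2) (λ.0)) (λ.1 (λ.1))) (λ.λ.0 1)
  [1] (λ.(λ.λ.λ.0 1) (λ.0)) (λ.(λ.λ.0 1) (λ.1))
  [2] (λ.λ.λ.0 1) (λ.0)
  [3] λ.λ.0 1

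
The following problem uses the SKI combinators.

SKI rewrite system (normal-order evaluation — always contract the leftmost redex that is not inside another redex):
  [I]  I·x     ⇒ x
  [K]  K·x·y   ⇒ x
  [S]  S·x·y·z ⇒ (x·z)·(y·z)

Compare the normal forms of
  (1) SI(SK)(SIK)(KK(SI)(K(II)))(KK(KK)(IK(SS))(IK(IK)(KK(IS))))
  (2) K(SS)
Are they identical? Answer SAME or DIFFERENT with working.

Answer: SAME — A ⇓ K(SS), B ⇓ K(SS)

Working:
Term A:
  start: SI(SK)(SIK)(KK(SI)(K(II)))(KK(KK)(IK(SS))(IK(IK)(KK(IS))))
  →1  I(SIK)(SK(SIK))(KK(SI)(K(II)))(KK(KK)(IK(SS))(IK(IK)(KK(IS))))
  →2  SIK(SK(SIK))(KK(SI)(K(II)))(KK(KK)(IK(SS))(IK(IK)(KK(IS))))
  →3  I(SK(SIK))(K(SK(SIK)))(KK(SI)(K(II)))(KK(KK)(IK(SS))(IK(IK)(KK(IS))))
  →4  SK(SIK)(K(SK(SIK)))(KK(SI)(K(II)))(KK(KK)(IK(SS))(IK(IK)(KK(IS))))
  →5  K(K(SK(SIK)))(SIK(K(SK(SIK))))(KK(SI)(K(II)))(KK(KK)(IK(SS))(IK(IK)(KK(IS))))
  →6  K(SK(SIK))(KK(SI)(K(II)))(KK(KK)(IK(SS))(IK(IK)(KK(IS))))
  →7  SK(SIK)(KK(KK)(IK(SS))(IK(IK)(KK(IS))))
  →8  K(KK(KK)(IK(SS))(IK(IK)(KK(IS))))(SIK(KK(KK)(IK(SS))(IK(IK)(KK(IS)))))
  →9  KK(KK)(IK(SS))(IK(IK)(KK(IS)))
  →10  K(IK(SS))(IK(IK)(KK(IS)))
  →11  IK(SS)
  →12  K(SS)

Term B:
  start: K(SS)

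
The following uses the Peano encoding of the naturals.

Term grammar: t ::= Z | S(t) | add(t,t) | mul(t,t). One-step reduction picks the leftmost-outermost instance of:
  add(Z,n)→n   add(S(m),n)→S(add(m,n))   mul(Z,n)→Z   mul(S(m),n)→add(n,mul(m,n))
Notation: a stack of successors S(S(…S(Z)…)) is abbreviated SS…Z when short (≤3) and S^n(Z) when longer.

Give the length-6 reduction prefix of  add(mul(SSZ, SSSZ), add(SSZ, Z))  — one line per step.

Answer: after 6 steps: S(S(add(S(add(Z, mul(SZ, SSSZ))), add(SSZ, Z))))

Derivation:
  start: add(mul(SSZ, SSSZ), add(SSZ, Z))
  step 1: add(add(SSSZ, mul(SZ, SSSZ)), add(SSZ, Z))
  step 2: add(S(add(SSZ, mul(SZ, SSSZ))), add(SSZ, Z))
  step 3: S(add(add(SSZ, mul(SZ, SSSZ)), add(SSZ, Z)))
  step 4: S(add(S(add(SZ, mul(SZ, SSSZ))), add(SSZ, Z)))
  step 5: S(S(add(add(SZ, mul(SZ, SSSZ)), add(SSZ, Z))))
  step 6: S(S(add(S(add(Z, mul(SZ, SSSZ))), add(SSZ, Z))))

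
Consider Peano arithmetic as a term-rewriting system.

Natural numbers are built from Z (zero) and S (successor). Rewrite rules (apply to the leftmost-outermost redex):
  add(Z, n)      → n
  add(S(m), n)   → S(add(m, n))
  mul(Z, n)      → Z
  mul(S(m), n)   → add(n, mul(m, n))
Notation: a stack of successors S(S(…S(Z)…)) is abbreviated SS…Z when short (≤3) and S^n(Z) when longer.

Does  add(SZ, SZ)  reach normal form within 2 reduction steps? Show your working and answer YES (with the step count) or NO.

  start: add(SZ, SZ)
  step 1: S(add(Z, SZ))
  step 2: SSZ

Answer: YES — reaches normal form SSZ in 2 ≤ 2 steps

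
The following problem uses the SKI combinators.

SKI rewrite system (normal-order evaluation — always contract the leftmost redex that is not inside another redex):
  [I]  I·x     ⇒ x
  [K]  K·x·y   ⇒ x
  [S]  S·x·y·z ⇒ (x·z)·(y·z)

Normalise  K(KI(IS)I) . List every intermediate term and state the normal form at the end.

  start: K(KI(IS)I)
  →1  K(II)
  →2  KI

Answer: normal form = KI  (in 2 steps)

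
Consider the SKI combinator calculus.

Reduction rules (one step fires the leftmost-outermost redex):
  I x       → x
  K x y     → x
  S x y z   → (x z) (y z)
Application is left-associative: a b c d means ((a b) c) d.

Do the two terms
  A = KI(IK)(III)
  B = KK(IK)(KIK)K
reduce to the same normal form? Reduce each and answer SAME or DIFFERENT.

Answer: SAME — A ⇓ I, B ⇓ I

Derivation:
Term A:
  start: KI(IK)(III)
  step 1: I(III)
  step 2: III
  step 3: II
  step 4: I

Term B:
  start: KK(IK)(KIK)K
  step 1: K(KIK)K
  step 2: KIK
  step 3: I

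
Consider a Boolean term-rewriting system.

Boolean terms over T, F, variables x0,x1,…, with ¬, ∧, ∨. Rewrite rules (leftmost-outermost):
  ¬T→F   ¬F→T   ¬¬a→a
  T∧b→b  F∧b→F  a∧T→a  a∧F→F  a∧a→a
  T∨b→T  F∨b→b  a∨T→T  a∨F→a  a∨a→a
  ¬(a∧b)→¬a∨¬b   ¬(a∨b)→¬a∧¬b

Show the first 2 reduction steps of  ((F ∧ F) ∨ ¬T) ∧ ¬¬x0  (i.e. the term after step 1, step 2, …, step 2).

  start: ((F ∧ F) ∨ ¬T) ∧ ¬¬x0
  [1] (F ∨ ¬T) ∧ ¬¬x0
  [2] ¬T ∧ ¬¬x0

Answer: after 2 steps: ¬T ∧ ¬¬x0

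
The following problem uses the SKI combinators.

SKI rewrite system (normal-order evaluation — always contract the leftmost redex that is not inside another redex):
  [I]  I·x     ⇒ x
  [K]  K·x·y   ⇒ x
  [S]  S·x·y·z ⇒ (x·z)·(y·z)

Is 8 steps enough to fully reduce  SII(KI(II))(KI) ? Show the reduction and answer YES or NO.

  start: SII(KI(II))(KI)
  [1] I(KI(II))(I(KI(II)))(KI)
  [2] KI(II)(I(KI(II)))(KI)
  [3] I(I(KI(II)))(KI)
  [4] I(KI(II))(KI)
  [5] KI(II)(KI)
  [6] I(KI)
  [7] KI

Answer: YES — reaches normal form KI in 7 ≤ 8 steps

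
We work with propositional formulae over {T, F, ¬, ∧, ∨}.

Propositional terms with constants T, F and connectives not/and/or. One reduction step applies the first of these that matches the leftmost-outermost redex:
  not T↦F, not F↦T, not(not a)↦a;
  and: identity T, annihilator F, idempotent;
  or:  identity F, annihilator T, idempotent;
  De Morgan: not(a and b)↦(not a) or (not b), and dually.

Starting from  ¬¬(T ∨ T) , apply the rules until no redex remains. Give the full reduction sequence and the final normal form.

  start: ¬¬(T ∨ T)
  →1  T ∨ T
  →2  T

Answer: normal form = T  (in 2 steps)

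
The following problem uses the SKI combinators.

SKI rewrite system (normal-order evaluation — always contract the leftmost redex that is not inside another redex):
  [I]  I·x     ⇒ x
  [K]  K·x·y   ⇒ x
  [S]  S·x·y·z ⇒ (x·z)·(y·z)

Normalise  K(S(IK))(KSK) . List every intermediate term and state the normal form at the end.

Answer: normal form = SK  (in 2 steps)

Derivation:
  start: K(S(IK))(KSK)
  [1] S(IK)
  [2] SK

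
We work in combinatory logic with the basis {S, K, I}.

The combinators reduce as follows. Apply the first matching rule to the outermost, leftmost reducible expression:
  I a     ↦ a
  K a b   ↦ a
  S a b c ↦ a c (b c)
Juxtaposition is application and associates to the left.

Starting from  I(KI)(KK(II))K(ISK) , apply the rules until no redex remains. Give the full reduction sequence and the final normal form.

Answer: normal form = K(SK)  (in 4 steps)

Working:
  start: I(KI)(KK(II))K(ISK)
  step 1: KI(KK(II))K(ISK)
  step 2: IK(ISK)
  step 3: K(ISK)
  step 4: K(SK)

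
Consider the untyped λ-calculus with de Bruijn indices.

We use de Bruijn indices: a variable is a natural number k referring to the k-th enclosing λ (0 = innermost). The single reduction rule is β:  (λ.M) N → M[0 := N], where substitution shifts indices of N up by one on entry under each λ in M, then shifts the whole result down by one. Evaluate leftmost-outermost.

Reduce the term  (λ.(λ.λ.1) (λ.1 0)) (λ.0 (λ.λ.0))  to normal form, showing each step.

  start: (λ.(λ.λ.1) (λ.1 0)) (λ.0 (λ.λ.0))
  step 1: (λ.λ.1) (λ.(λ.0 (λ.λ.0)) 0)
  step 2: λ.λ.(λ.0 (λ.λ.0)) 0
  step 3: λ.λ.0 (λ.λ.0)

Answer: normal form = λ.λ.0 (λ.λ.0)  (in 3 steps)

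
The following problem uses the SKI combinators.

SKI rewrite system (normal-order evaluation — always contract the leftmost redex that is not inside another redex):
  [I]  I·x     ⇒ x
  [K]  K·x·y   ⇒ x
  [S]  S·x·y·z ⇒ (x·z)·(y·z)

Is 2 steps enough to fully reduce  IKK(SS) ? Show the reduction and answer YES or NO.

Answer: YES — reaches normal form K in 2 ≤ 2 steps

Derivation:
  start: IKK(SS)
  [1] KK(SS)
  [2] K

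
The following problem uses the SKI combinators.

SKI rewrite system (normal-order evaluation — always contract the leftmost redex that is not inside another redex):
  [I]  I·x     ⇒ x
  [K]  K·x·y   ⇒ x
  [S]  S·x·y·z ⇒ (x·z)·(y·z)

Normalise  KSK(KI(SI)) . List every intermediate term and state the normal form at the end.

  start: KSK(KI(SI))
  step 1: S(KI(SI))
  step 2: SI

Answer: normal form = SI  (in 2 steps)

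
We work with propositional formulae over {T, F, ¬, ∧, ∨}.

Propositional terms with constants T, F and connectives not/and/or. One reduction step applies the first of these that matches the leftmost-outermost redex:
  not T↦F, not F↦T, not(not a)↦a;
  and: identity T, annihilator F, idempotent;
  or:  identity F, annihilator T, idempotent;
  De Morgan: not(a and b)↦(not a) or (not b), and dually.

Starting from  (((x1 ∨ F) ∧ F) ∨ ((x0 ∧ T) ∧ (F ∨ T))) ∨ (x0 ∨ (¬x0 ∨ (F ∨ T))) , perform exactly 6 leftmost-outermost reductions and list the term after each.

  start: (((x1 ∨ F) ∧ F) ∨ ((x0 ∧ T) ∧ (F ∨ T))) ∨ (x0 ∨ (¬x0 ∨ (F ∨ T)))
  [1] (F ∨ ((x0 ∧ T) ∧ (F ∨ T))) ∨ (x0 ∨ (¬x0 ∨ (F ∨ T)))
  [2] ((x0 ∧ T) ∧ (F ∨ T)) ∨ (x0 ∨ (¬x0 ∨ (F ∨ T)))
  [3] (x0 ∧ (F ∨ T)) ∨ (x0 ∨ (¬x0 ∨ (F ∨ T)))
  [4] (x0 ∧ T) ∨ (x0 ∨ (¬x0 ∨ (F ∨ T)))
  [5] x0 ∨ (x0 ∨ (¬x0 ∨ (F ∨ T)))
  [6] x0 ∨ (x0 ∨ (¬x0 ∨ T))

Answer: after 6 steps: x0 ∨ (x0 ∨ (¬x0 ∨ T))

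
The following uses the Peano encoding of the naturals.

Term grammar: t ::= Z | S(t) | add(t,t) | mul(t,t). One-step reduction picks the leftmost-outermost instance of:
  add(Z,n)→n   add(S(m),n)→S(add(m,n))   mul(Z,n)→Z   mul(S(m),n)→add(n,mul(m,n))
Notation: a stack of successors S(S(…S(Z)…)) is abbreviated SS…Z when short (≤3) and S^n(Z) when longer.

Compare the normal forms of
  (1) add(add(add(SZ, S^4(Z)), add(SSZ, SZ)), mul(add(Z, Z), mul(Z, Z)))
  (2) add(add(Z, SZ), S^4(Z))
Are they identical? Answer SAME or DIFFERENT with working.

Term A:
  start: add(add(add(SZ, S^4(Z)), add(SSZ, SZ)), mul(add(Z, Z), mul(Z, Z)))
  →1  add(add(S(add(Z, S^4(Z))), add(SSZ, SZ)), mul(add(Z, Z), mul(Z, Z)))
  →2  add(S(add(add(Z, S^4(Z)), add(SSZ, SZ))), mul(add(Z, Z), mul(Z, Z)))
  →3  S(add(add(add(Z, S^4(Z)), add(SSZ, SZ)), mul(add(Z, Z), mul(Z, Z))))
  →4  S(add(add(S^4(Z), add(SSZ, SZ)), mul(add(Z, Z), mul(Z, Z))))
  →5  S(add(S(add(SSSZ, add(SSZ, SZ))), mul(add(Z, Z), mul(Z, Z))))
  →6  S(S(add(add(SSSZ, add(SSZ, SZ)), mul(add(Z, Z), mul(Z, Z)))))
  →7  S(S(add(S(add(SSZ, add(SSZ, SZ))), mul(add(Z, Z), mul(Z, Z)))))
  →8  S(S(S(add(add(SSZ, add(SSZ, SZ)), mul(add(Z, Z), mul(Z, Z))))))
  →9  S(S(S(add(S(add(SZ, add(SSZ, SZ))), mul(add(Z, Z), mul(Z, Z))))))
  →10  S(S(S(S(add(add(SZ, add(SSZ, SZ)), mul(add(Z, Z), mul(Z, Z)))))))
  →11  S(S(S(S(add(S(add(Z, add(SSZ, SZ))), mul(add(Z, Z), mul(Z, Z)))))))
  →12  S(S(S(S(S(add(add(Z, add(SSZ, SZ)), mul(add(Z, Z), mul(Z, Z))))))))
  →13  S(S(S(S(S(add(add(SSZ, SZ), mul(add(Z, Z), mul(Z, Z))))))))
  →14  S(S(S(S(S(add(S(add(SZ, SZ)), mul(add(Z, Z), mul(Z, Z))))))))
  →15  S(S(S(S(S(S(add(add(SZ, SZ), mul(add(Z, Z), mul(Z, Z)))))))))
  →16  S(S(S(S(S(S(add(S(add(Z, SZ)), mul(add(Z, Z), mul(Z, Z)))))))))
  →17  S(S(S(S(S(S(S(add(add(Z, SZ), mul(add(Z, Z), mul(Z, Z))))))))))
  →18  S(S(S(S(S(S(S(add(SZ, mul(add(Z, Z), mul(Z, Z))))))))))
  →19  S(S(S(S(S(S(S(S(add(Z, mul(add(Z, Z), mul(Z, Z)))))))))))
  →20  S(S(S(S(S(S(S(S(mul(add(Z, Z), mul(Z, Z))))))))))
  →21  S(S(S(S(S(S(S(S(mul(Z, mul(Z, Z))))))))))
  →22  S^8(Z)

Term B:
  start: add(add(Z, SZ), S^4(Z))
  →1  add(SZ, S^4(Z))
  →2  S(add(Z, S^4(Z)))
  →3  S^5(Z)

Answer: DIFFERENT — A ⇓ S^8(Z), B ⇓ S^5(Z)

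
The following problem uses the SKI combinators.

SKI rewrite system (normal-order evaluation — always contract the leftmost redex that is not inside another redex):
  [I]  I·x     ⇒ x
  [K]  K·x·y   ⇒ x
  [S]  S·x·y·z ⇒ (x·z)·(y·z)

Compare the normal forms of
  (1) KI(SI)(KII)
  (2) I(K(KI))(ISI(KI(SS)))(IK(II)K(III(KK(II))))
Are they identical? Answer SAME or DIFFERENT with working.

Answer: SAME — A ⇓ I, B ⇓ I

Working:
Term A:
  start: KI(SI)(KII)
  [1] I(KII)
  [2] KII
  [3] I

Term B:
  start: I(K(KI))(ISI(KI(SS)))(IK(II)K(III(KK(II))))
  [1] K(KI)(ISI(KI(SS)))(IK(II)K(III(KK(II))))
  [2] KI(IK(II)K(III(KK(II))))
  [3] I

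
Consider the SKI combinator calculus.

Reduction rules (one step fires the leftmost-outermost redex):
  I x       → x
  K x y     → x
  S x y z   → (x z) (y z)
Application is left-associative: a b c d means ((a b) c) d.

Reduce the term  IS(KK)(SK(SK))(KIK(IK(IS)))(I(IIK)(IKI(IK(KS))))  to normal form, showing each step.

Answer: normal form = KS  (in 10 steps)

Reduction:
  start: IS(KK)(SK(SK))(KIK(IK(IS)))(I(IIK)(IKI(IK(KS))))
  →1  S(KK)(SK(SK))(KIK(IK(IS)))(I(IIK)(IKI(IK(KS))))
  →2  KK(KIK(IK(IS)))(SK(SK)(KIK(IK(IS))))(I(IIK)(IKI(IK(KS))))
  →3  K(SK(SK)(KIK(IK(IS))))(I(IIK)(IKI(IK(KS))))
  →4  SK(SK)(KIK(IK(IS)))
  →5  K(KIK(IK(IS)))(SK(KIK(IK(IS))))
  →6  KIK(IK(IS))
  →7  I(IK(IS))
  →8  IK(IS)
  →9  K(IS)
  →10  KS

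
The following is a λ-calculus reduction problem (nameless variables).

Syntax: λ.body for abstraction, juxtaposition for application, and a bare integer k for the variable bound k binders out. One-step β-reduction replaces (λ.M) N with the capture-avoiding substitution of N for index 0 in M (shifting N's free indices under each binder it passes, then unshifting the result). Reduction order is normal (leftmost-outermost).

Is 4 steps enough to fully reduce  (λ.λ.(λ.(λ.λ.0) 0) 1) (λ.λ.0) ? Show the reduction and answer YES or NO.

Answer: YES — reaches normal form λ.λ.0 in 3 ≤ 4 steps

Reduction:
  start: (λ.λ.(λ.(λ.λ.0) 0) 1) (λ.λ.0)
  [1] λ.(λ.(λ.λ.0) 0) (λ.λ.0)
  [2] λ.(λ.λ.0) (λ.λ.0)
  [3] λ.λ.0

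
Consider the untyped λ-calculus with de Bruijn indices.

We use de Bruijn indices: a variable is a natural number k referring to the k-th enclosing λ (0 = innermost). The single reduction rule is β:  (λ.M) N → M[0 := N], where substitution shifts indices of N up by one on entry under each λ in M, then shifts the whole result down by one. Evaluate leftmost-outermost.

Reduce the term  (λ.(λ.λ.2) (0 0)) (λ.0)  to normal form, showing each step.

Answer: normal form = λ.λ.0  (in 2 steps)

Working:
  start: (λ.(λ.λ.2) (0 0)) (λ.0)
  step 1: (λ.λ.λ.0) ((λ.0) (λ.0))
  step 2: λ.λ.0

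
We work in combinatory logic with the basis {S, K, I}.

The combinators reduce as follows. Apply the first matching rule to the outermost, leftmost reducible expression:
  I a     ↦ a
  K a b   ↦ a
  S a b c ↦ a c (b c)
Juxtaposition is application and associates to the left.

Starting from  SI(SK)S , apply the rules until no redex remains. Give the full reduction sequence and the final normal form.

Answer: normal form = S(SKS)  (in 2 steps)

Reduction:
  start: SI(SK)S
  step 1: IS(SKS)
  step 2: S(SKS)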